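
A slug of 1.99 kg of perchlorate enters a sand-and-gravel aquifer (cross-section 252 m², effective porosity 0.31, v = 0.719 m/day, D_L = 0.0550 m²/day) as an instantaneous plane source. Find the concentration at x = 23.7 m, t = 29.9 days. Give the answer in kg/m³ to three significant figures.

0.00268 kg/m³

For an instantaneous plane source, C(x,t) = M/(n_e·A·√(4πDt)) · exp(−(x−vt)²/(4Dt)), with n_e·A the pore (flow) area.
Plume center vt = 0.719 × 29.9 = 21.4981 m, so the well at 23.7 m is 2.2019 m downgradient of the peak.
√(4πDt) = 4.546 m, giving peak height M/(n_e·A·√(4πDt)) = 1.99/(0.31 × 252 × 4.546) = 0.005604 kg/m³.
(x−vt)²/(4Dt) = (2.2019)²/(4 × 0.0550 × 29.9) = 0.7371; exp(−0.7371) = 0.4785.
C = 0.005604 × 0.4785 = 0.00268 kg/m³.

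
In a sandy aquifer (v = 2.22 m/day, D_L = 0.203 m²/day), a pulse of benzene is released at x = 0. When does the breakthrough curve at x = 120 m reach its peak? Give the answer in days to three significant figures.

For the 1D instantaneous-source solution, setting ∂C/∂t = 0 at fixed x gives v²t² + 2Dt − x² = 0, so t = (√(D² + v²x²) − D)/v².
√(D² + v²x²) = √(0.203² + 2.22² × 120²) = 266.4; v² = 4.9284.
t = (266.4 − 0.203)/4.9284 = 54.0 days (vs. the pure-advection estimate x/v = 54.1 d).

54.0 days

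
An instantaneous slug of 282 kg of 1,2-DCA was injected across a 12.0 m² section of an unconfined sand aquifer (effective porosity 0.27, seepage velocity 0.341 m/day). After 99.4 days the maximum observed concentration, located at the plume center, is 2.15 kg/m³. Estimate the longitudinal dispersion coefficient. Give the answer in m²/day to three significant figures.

At the plume center C_max = M/(n_e·A·√(4πDt)), so D = M²/(4πt·(n_e·A·C_max)²).
n_e·A·C_max = 0.27 × 12.0 × 2.15 = 6.966 kg/m.
D = 282²/(4π × 99.4 × 6.966²) = 1.31 m²/day.

1.31 m²/day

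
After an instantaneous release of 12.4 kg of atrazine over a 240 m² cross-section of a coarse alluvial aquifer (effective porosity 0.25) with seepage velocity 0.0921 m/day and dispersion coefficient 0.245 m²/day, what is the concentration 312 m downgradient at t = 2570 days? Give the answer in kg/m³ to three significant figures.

For an instantaneous plane source, C(x,t) = M/(n_e·A·√(4πDt)) · exp(−(x−vt)²/(4Dt)), with n_e·A the pore (flow) area.
Plume center vt = 0.0921 × 2570 = 236.697 m, so the well at 312 m is 75.303 m downgradient of the peak.
√(4πDt) = 88.95 m, giving peak height M/(n_e·A·√(4πDt)) = 12.4/(0.25 × 240 × 88.95) = 0.002323 kg/m³.
(x−vt)²/(4Dt) = (75.303)²/(4 × 0.245 × 2570) = 2.251; exp(−2.251) = 0.1053.
C = 0.002323 × 0.1053 = 0.000245 kg/m³.

0.000245 kg/m³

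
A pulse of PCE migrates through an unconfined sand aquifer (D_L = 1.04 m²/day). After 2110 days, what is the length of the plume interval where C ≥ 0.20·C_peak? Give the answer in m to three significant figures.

The plume is Gaussian with σ = √(2Dt) = √(2 × 1.04 × 2110) = 66.25 m.
C/C_peak = exp(−Δx²/(2σ²)) = 0.20 ⇒ Δx = σ·√(−2 ln 0.20) = 66.25 × 1.794 = 118.9 m.
Width = 2Δx = 238 m.

238 m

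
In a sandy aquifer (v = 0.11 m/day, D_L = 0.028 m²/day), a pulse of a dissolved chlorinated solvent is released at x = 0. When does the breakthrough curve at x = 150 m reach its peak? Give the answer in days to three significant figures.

1360 days

For the 1D instantaneous-source solution, setting ∂C/∂t = 0 at fixed x gives v²t² + 2Dt − x² = 0, so t = (√(D² + v²x²) − D)/v².
√(D² + v²x²) = √(0.028² + 0.11² × 150²) = 16.50; v² = 0.0121.
t = (16.50 − 0.028)/0.0121 = 1360 days (vs. the pure-advection estimate x/v = 1360 d).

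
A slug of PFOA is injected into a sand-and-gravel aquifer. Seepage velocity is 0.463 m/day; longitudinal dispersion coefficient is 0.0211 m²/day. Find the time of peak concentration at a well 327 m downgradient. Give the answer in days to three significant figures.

706 days

For the 1D instantaneous-source solution, setting ∂C/∂t = 0 at fixed x gives v²t² + 2Dt − x² = 0, so t = (√(D² + v²x²) − D)/v².
√(D² + v²x²) = √(0.0211² + 0.463² × 327²) = 151.4; v² = 0.214369.
t = (151.4 − 0.0211)/0.214369 = 706 days (vs. the pure-advection estimate x/v = 706 d).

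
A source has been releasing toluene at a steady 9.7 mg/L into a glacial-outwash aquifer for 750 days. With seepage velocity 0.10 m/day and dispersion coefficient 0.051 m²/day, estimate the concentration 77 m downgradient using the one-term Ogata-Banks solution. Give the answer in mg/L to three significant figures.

3.97 mg/L

For a continuous step input, C/C₀ ≈ ½·erfc((x−vt)/(2√(Dt))).
vt = 0.10 × 750 = 75 m and 2√(Dt) = 2√(0.051 × 750) = 12.37 m.
Argument (x−vt)/(2√(Dt)) = (77 − 75)/12.37 = 0.1617; ½·erfc(0.1617) = 0.4096.
C = 9.7 × 0.4096 = 3.97 mg/L.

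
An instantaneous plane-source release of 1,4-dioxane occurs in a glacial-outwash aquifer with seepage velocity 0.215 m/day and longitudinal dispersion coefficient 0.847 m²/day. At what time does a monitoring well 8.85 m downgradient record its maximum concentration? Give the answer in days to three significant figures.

For the 1D instantaneous-source solution, setting ∂C/∂t = 0 at fixed x gives v²t² + 2Dt − x² = 0, so t = (√(D² + v²x²) − D)/v².
√(D² + v²x²) = √(0.847² + 0.215² × 8.85²) = 2.083; v² = 0.046225.
t = (2.083 − 0.847)/0.046225 = 26.7 days (vs. the pure-advection estimate x/v = 41.2 d).

26.7 days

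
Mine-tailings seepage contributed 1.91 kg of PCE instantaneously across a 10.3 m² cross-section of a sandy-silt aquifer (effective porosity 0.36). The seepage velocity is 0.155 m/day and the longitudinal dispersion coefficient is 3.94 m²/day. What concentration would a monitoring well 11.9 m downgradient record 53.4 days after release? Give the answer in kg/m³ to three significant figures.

For an instantaneous plane source, C(x,t) = M/(n_e·A·√(4πDt)) · exp(−(x−vt)²/(4Dt)), with n_e·A the pore (flow) area.
Plume center vt = 0.155 × 53.4 = 8.277 m, so the well at 11.9 m is 3.623 m downgradient of the peak.
√(4πDt) = 51.42 m, giving peak height M/(n_e·A·√(4πDt)) = 1.91/(0.36 × 10.3 × 51.42) = 0.01002 kg/m³.
(x−vt)²/(4Dt) = (3.623)²/(4 × 3.94 × 53.4) = 0.01560; exp(−0.01560) = 0.9845.
C = 0.01002 × 0.9845 = 0.00986 kg/m³.

0.00986 kg/m³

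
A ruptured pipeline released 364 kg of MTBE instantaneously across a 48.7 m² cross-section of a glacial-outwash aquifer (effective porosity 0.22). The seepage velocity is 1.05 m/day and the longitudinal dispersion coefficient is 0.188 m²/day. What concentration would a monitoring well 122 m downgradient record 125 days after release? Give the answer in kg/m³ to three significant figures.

0.796 kg/m³

For an instantaneous plane source, C(x,t) = M/(n_e·A·√(4πDt)) · exp(−(x−vt)²/(4Dt)), with n_e·A the pore (flow) area.
Plume center vt = 1.05 × 125 = 131.25 m, so the well at 122 m is 9.25 m upgradient of the peak.
√(4πDt) = 17.18 m, giving peak height M/(n_e·A·√(4πDt)) = 364/(0.22 × 48.7 × 17.18) = 1.978 kg/m³.
(x−vt)²/(4Dt) = (-9.25)²/(4 × 0.188 × 125) = 0.9102; exp(−0.9102) = 0.4024.
C = 1.978 × 0.4024 = 0.796 kg/m³.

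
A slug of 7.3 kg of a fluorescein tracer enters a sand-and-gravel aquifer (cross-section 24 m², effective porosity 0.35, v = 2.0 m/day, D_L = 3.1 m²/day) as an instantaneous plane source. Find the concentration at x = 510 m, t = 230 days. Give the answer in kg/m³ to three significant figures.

For an instantaneous plane source, C(x,t) = M/(n_e·A·√(4πDt)) · exp(−(x−vt)²/(4Dt)), with n_e·A the pore (flow) area.
Plume center vt = 2.0 × 230 = 460 m, so the well at 510 m is 50 m downgradient of the peak.
√(4πDt) = 94.66 m, giving peak height M/(n_e·A·√(4πDt)) = 7.3/(0.35 × 24 × 94.66) = 0.009181 kg/m³.
(x−vt)²/(4Dt) = (50)²/(4 × 3.1 × 230) = 0.8766; exp(−0.8766) = 0.4162.
C = 0.009181 × 0.4162 = 0.00382 kg/m³.

0.00382 kg/m³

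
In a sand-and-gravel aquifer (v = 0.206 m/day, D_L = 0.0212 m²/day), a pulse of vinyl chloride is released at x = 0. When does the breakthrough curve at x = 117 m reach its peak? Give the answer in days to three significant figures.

567 days

For the 1D instantaneous-source solution, setting ∂C/∂t = 0 at fixed x gives v²t² + 2Dt − x² = 0, so t = (√(D² + v²x²) − D)/v².
√(D² + v²x²) = √(0.0212² + 0.206² × 117²) = 24.10; v² = 0.042436.
t = (24.10 − 0.0212)/0.042436 = 567 days (vs. the pure-advection estimate x/v = 568 d).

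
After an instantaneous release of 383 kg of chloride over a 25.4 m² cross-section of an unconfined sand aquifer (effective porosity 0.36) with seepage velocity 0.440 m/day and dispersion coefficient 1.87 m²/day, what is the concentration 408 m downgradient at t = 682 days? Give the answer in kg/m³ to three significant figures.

For an instantaneous plane source, C(x,t) = M/(n_e·A·√(4πDt)) · exp(−(x−vt)²/(4Dt)), with n_e·A the pore (flow) area.
Plume center vt = 0.440 × 682 = 300.08 m, so the well at 408 m is 107.92 m downgradient of the peak.
√(4πDt) = 126.6 m, giving peak height M/(n_e·A·√(4πDt)) = 383/(0.36 × 25.4 × 126.6) = 0.3308 kg/m³.
(x−vt)²/(4Dt) = (107.92)²/(4 × 1.87 × 682) = 2.283; exp(−2.283) = 0.1020.
C = 0.3308 × 0.1020 = 0.0337 kg/m³.

0.0337 kg/m³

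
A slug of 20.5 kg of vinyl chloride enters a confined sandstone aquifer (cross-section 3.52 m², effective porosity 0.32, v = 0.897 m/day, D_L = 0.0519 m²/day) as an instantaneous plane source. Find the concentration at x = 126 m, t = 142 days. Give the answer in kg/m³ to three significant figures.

1.77 kg/m³

For an instantaneous plane source, C(x,t) = M/(n_e·A·√(4πDt)) · exp(−(x−vt)²/(4Dt)), with n_e·A the pore (flow) area.
Plume center vt = 0.897 × 142 = 127.374 m, so the well at 126 m is 1.374 m upgradient of the peak.
√(4πDt) = 9.623 m, giving peak height M/(n_e·A·√(4πDt)) = 20.5/(0.32 × 3.52 × 9.623) = 1.891 kg/m³.
(x−vt)²/(4Dt) = (-1.374)²/(4 × 0.0519 × 142) = 0.06404; exp(−0.06404) = 0.9380.
C = 1.891 × 0.9380 = 1.77 kg/m³.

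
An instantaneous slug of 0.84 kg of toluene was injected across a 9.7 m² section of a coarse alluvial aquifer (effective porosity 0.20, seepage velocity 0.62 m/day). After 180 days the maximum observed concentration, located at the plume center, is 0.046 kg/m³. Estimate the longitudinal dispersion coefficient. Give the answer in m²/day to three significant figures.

At the plume center C_max = M/(n_e·A·√(4πDt)), so D = M²/(4πt·(n_e·A·C_max)²).
n_e·A·C_max = 0.20 × 9.7 × 0.046 = 0.08924 kg/m.
D = 0.84²/(4π × 180 × 0.08924²) = 0.0392 m²/day.

0.0392 m²/day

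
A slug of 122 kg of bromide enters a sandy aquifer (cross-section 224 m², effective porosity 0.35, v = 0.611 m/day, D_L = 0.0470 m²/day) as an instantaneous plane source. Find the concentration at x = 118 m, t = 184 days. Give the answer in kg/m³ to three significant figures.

For an instantaneous plane source, C(x,t) = M/(n_e·A·√(4πDt)) · exp(−(x−vt)²/(4Dt)), with n_e·A the pore (flow) area.
Plume center vt = 0.611 × 184 = 112.424 m, so the well at 118 m is 5.576 m downgradient of the peak.
√(4πDt) = 10.42 m, giving peak height M/(n_e·A·√(4πDt)) = 122/(0.35 × 224 × 10.42) = 0.1493 kg/m³.
(x−vt)²/(4Dt) = (5.576)²/(4 × 0.0470 × 184) = 0.8988; exp(−0.8988) = 0.4071.
C = 0.1493 × 0.4071 = 0.0608 kg/m³.

0.0608 kg/m³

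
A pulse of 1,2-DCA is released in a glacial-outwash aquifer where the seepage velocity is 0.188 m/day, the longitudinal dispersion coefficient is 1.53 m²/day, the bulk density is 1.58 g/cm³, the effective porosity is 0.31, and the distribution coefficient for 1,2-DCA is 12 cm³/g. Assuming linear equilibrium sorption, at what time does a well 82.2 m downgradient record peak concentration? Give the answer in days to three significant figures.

24600 days

Retardation factor R = 1 + ρ_b·K_d/n = 1 + 1.58 × 12/0.31 = 62.16.
Sorption retards both mechanisms: v_R = v/R = 0.003024 m/day, D_R = D/R = 0.02461 m²/day.
Peak time from v_R²t² + 2D_R t − x² = 0: t = (√(D_R² + v_R²x²) − D_R)/v_R².
√(D_R² + v_R²x²) = √(0.02461² + 0.003024² × 82.2²) = 0.2498; v_R² = 9.145e-06.
t = (0.2498 − 0.02461)/9.145e-06 = 24600 days.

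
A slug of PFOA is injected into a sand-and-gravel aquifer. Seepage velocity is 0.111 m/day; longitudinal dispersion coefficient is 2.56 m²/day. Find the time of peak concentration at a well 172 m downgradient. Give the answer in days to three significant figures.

1360 days

For the 1D instantaneous-source solution, setting ∂C/∂t = 0 at fixed x gives v²t² + 2Dt − x² = 0, so t = (√(D² + v²x²) − D)/v².
√(D² + v²x²) = √(2.56² + 0.111² × 172²) = 19.26; v² = 0.012321.
t = (19.26 − 2.56)/0.012321 = 1360 days (vs. the pure-advection estimate x/v = 1550 d).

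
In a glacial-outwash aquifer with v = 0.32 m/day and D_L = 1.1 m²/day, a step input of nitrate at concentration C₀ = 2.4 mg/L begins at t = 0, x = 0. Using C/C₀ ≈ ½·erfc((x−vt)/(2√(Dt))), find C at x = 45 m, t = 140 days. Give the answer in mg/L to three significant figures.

For a continuous step input, C/C₀ ≈ ½·erfc((x−vt)/(2√(Dt))).
vt = 0.32 × 140 = 44.8 m and 2√(Dt) = 2√(1.1 × 140) = 24.82 m.
Argument (x−vt)/(2√(Dt)) = (45 − 44.8)/24.82 = 0.008058; ½·erfc(0.008058) = 0.4955.
C = 2.4 × 0.4955 = 1.19 mg/L.

1.19 mg/L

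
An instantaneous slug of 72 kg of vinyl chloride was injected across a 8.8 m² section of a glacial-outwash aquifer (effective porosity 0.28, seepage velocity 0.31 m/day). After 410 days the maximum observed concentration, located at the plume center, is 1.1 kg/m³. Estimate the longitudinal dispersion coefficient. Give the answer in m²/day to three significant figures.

0.137 m²/day

At the plume center C_max = M/(n_e·A·√(4πDt)), so D = M²/(4πt·(n_e·A·C_max)²).
n_e·A·C_max = 0.28 × 8.8 × 1.1 = 2.710 kg/m.
D = 72²/(4π × 410 × 2.710²) = 0.137 m²/day.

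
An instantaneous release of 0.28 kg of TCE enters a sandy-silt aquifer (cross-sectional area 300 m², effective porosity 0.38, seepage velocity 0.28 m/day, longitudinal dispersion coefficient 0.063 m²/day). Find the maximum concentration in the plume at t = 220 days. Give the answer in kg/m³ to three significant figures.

0.000186 kg/m³

The peak of an instantaneous 1D plume sits at x = vt; there the Gaussian factor is 1 and C_max = M/(n_e·A·√(4πDt)), where n_e·A is the pore area the mass is dissolved in.
√(4πDt) = √(4π × 0.063 × 220) = 13.20 m, so C_max = 0.28/(0.38 × 300 × 13.20) = 0.000186 kg/m³.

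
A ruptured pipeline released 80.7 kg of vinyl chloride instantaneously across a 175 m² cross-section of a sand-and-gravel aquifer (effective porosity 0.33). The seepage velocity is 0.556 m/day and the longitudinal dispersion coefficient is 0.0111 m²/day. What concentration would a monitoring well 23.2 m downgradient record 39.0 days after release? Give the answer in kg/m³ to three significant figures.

For an instantaneous plane source, C(x,t) = M/(n_e·A·√(4πDt)) · exp(−(x−vt)²/(4Dt)), with n_e·A the pore (flow) area.
Plume center vt = 0.556 × 39.0 = 21.684 m, so the well at 23.2 m is 1.516 m downgradient of the peak.
√(4πDt) = 2.332 m, giving peak height M/(n_e·A·√(4πDt)) = 80.7/(0.33 × 175 × 2.332) = 0.5992 kg/m³.
(x−vt)²/(4Dt) = (1.516)²/(4 × 0.0111 × 39.0) = 1.327; exp(−1.327) = 0.2653.
C = 0.5992 × 0.2653 = 0.159 kg/m³.

0.159 kg/m³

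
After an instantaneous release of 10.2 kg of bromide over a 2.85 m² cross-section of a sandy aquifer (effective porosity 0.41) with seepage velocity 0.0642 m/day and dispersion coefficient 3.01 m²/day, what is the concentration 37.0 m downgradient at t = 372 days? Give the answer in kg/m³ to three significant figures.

0.0708 kg/m³

For an instantaneous plane source, C(x,t) = M/(n_e·A·√(4πDt)) · exp(−(x−vt)²/(4Dt)), with n_e·A the pore (flow) area.
Plume center vt = 0.0642 × 372 = 23.8824 m, so the well at 37.0 m is 13.1176 m downgradient of the peak.
√(4πDt) = 118.6 m, giving peak height M/(n_e·A·√(4πDt)) = 10.2/(0.41 × 2.85 × 118.6) = 0.07360 kg/m³.
(x−vt)²/(4Dt) = (13.1176)²/(4 × 3.01 × 372) = 0.03842; exp(−0.03842) = 0.9623.
C = 0.07360 × 0.9623 = 0.0708 kg/m³.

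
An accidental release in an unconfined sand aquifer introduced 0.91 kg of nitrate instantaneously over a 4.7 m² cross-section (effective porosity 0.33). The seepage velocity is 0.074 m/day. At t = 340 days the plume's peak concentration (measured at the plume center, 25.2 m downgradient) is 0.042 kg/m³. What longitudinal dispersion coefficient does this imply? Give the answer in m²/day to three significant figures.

0.0457 m²/day

At the plume center C_max = M/(n_e·A·√(4πDt)), so D = M²/(4πt·(n_e·A·C_max)²).
n_e·A·C_max = 0.33 × 4.7 × 0.042 = 0.06514 kg/m.
D = 0.91²/(4π × 340 × 0.06514²) = 0.0457 m²/day.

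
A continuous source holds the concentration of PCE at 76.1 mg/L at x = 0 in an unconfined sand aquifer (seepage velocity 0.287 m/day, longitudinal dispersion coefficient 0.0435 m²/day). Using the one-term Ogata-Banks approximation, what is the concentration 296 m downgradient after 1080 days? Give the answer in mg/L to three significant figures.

70.4 mg/L

For a continuous step input, C/C₀ ≈ ½·erfc((x−vt)/(2√(Dt))).
vt = 0.287 × 1080 = 309.96 m and 2√(Dt) = 2√(0.0435 × 1080) = 13.71 m.
Argument (x−vt)/(2√(Dt)) = (296 − 309.96)/13.71 = -1.018; ½·erfc(-1.018) = 0.9250.
C = 76.1 × 0.9250 = 70.4 mg/L.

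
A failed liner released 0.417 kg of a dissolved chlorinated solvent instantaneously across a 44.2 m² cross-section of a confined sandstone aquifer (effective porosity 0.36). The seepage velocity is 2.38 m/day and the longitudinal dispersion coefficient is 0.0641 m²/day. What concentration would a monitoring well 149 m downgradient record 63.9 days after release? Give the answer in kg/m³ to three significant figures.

For an instantaneous plane source, C(x,t) = M/(n_e·A·√(4πDt)) · exp(−(x−vt)²/(4Dt)), with n_e·A the pore (flow) area.
Plume center vt = 2.38 × 63.9 = 152.082 m, so the well at 149 m is 3.082 m upgradient of the peak.
√(4πDt) = 7.174 m, giving peak height M/(n_e·A·√(4πDt)) = 0.417/(0.36 × 44.2 × 7.174) = 0.003653 kg/m³.
(x−vt)²/(4Dt) = (-3.082)²/(4 × 0.0641 × 63.9) = 0.5798; exp(−0.5798) = 0.5600.
C = 0.003653 × 0.5600 = 0.00205 kg/m³.

0.00205 kg/m³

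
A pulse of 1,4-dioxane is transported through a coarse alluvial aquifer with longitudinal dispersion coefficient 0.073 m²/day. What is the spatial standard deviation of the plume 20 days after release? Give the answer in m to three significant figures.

Dispersive spreading gives a Gaussian with σ² = 2Dt; advection only shifts the center.
σ = √(2 × 0.073 × 20) = 1.71 m.

1.71 m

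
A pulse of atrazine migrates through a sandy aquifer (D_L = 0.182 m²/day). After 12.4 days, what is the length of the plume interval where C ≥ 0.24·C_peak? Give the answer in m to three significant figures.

7.18 m

The plume is Gaussian with σ = √(2Dt) = √(2 × 0.182 × 12.4) = 2.125 m.
C/C_peak = exp(−Δx²/(2σ²)) = 0.24 ⇒ Δx = σ·√(−2 ln 0.24) = 2.125 × 1.689 = 3.589 m.
Width = 2Δx = 7.18 m.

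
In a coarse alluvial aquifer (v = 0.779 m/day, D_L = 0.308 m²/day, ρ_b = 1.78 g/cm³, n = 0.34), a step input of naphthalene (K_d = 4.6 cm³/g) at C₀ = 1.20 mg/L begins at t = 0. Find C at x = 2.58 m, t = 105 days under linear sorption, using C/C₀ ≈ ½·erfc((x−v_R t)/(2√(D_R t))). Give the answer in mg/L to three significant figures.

Retardation factor R = 1 + ρ_b·K_d/n = 1 + 1.78 × 4.6/0.34 = 25.08.
Sorption retards both mechanisms: v_R = v/R = 0.03106 m/day, D_R = D/R = 0.01228 m²/day.
v_R·t = 0.03106 × 105 = 3.2613 m; 2√(D_R t) = 2.271 m; argument = (2.58 − 3.2613)/2.271 = -0.3000.
C = C₀ × ½·erfc(-0.3000) = 1.20 × 0.6643 = 0.797 mg/L.

0.797 mg/L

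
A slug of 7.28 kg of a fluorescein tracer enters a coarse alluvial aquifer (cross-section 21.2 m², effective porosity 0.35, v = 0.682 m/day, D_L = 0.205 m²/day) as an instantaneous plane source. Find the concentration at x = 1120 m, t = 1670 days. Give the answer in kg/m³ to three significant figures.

0.0115 kg/m³

For an instantaneous plane source, C(x,t) = M/(n_e·A·√(4πDt)) · exp(−(x−vt)²/(4Dt)), with n_e·A the pore (flow) area.
Plume center vt = 0.682 × 1670 = 1138.94 m, so the well at 1120 m is 18.94 m upgradient of the peak.
√(4πDt) = 65.59 m, giving peak height M/(n_e·A·√(4πDt)) = 7.28/(0.35 × 21.2 × 65.59) = 0.01496 kg/m³.
(x−vt)²/(4Dt) = (-18.94)²/(4 × 0.205 × 1670) = 0.2620; exp(−0.2620) = 0.7695.
C = 0.01496 × 0.7695 = 0.0115 kg/m³.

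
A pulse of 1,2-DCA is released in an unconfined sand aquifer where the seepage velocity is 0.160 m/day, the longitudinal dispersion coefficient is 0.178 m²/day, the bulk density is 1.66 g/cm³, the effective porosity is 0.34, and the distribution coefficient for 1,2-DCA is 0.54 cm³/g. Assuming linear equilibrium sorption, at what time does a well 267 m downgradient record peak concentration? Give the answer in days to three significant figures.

Retardation factor R = 1 + ρ_b·K_d/n = 1 + 1.66 × 0.54/0.34 = 3.636.
Sorption retards both mechanisms: v_R = v/R = 0.04400 m/day, D_R = D/R = 0.04895 m²/day.
Peak time from v_R²t² + 2D_R t − x² = 0: t = (√(D_R² + v_R²x²) − D_R)/v_R².
√(D_R² + v_R²x²) = √(0.04895² + 0.04400² × 267²) = 11.75; v_R² = 0.001936.
t = (11.75 − 0.04895)/0.001936 = 6040 days.

6040 days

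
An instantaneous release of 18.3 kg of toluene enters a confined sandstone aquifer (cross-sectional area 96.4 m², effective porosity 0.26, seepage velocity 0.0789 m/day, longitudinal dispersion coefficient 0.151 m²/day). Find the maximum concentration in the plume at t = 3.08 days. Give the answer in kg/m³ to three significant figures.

The peak of an instantaneous 1D plume sits at x = vt; there the Gaussian factor is 1 and C_max = M/(n_e·A·√(4πDt)), where n_e·A is the pore area the mass is dissolved in.
√(4πDt) = √(4π × 0.151 × 3.08) = 2.418 m, so C_max = 18.3/(0.26 × 96.4 × 2.418) = 0.302 kg/m³.

0.302 kg/m³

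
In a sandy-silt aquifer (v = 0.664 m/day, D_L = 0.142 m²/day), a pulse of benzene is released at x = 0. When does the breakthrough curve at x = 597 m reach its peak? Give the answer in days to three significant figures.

For the 1D instantaneous-source solution, setting ∂C/∂t = 0 at fixed x gives v²t² + 2Dt − x² = 0, so t = (√(D² + v²x²) − D)/v².
√(D² + v²x²) = √(0.142² + 0.664² × 597²) = 396.4; v² = 0.440896.
t = (396.4 − 0.142)/0.440896 = 899 days (vs. the pure-advection estimate x/v = 899 d).

899 days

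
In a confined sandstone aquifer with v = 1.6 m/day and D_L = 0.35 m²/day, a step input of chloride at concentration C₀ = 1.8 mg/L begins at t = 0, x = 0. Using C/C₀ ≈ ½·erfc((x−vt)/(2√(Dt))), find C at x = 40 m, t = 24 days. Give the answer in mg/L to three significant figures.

0.627 mg/L

For a continuous step input, C/C₀ ≈ ½·erfc((x−vt)/(2√(Dt))).
vt = 1.6 × 24 = 38.4 m and 2√(Dt) = 2√(0.35 × 24) = 5.797 m.
Argument (x−vt)/(2√(Dt)) = (40 − 38.4)/5.797 = 0.2760; ½·erfc(0.2760) = 0.3481.
C = 1.8 × 0.3481 = 0.627 mg/L.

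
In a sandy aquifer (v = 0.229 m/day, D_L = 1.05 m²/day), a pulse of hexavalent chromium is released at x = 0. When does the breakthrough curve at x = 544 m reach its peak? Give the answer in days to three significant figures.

For the 1D instantaneous-source solution, setting ∂C/∂t = 0 at fixed x gives v²t² + 2Dt − x² = 0, so t = (√(D² + v²x²) − D)/v².
√(D² + v²x²) = √(1.05² + 0.229² × 544²) = 124.6; v² = 0.052441.
t = (124.6 − 1.05)/0.052441 = 2360 days (vs. the pure-advection estimate x/v = 2380 d).

2360 days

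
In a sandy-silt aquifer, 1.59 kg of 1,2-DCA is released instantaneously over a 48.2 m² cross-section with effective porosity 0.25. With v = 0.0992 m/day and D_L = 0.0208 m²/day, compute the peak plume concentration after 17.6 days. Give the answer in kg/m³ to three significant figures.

The peak of an instantaneous 1D plume sits at x = vt; there the Gaussian factor is 1 and C_max = M/(n_e·A·√(4πDt)), where n_e·A is the pore area the mass is dissolved in.
√(4πDt) = √(4π × 0.0208 × 17.6) = 2.145 m, so C_max = 1.59/(0.25 × 48.2 × 2.145) = 0.0615 kg/m³.

0.0615 kg/m³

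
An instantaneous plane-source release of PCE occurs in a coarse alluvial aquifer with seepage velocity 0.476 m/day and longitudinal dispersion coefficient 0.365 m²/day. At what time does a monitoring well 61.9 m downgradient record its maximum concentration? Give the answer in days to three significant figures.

For the 1D instantaneous-source solution, setting ∂C/∂t = 0 at fixed x gives v²t² + 2Dt − x² = 0, so t = (√(D² + v²x²) − D)/v².
√(D² + v²x²) = √(0.365² + 0.476² × 61.9²) = 29.47; v² = 0.226576.
t = (29.47 − 0.365)/0.226576 = 128 days (vs. the pure-advection estimate x/v = 130 d).

128 days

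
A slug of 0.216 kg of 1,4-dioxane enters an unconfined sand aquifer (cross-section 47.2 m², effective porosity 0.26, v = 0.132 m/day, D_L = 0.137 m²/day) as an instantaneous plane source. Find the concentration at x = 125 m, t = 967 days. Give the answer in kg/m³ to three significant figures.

0.000426 kg/m³

For an instantaneous plane source, C(x,t) = M/(n_e·A·√(4πDt)) · exp(−(x−vt)²/(4Dt)), with n_e·A the pore (flow) area.
Plume center vt = 0.132 × 967 = 127.644 m, so the well at 125 m is 2.644 m upgradient of the peak.
√(4πDt) = 40.80 m, giving peak height M/(n_e·A·√(4πDt)) = 0.216/(0.26 × 47.2 × 40.80) = 0.0004314 kg/m³.
(x−vt)²/(4Dt) = (-2.644)²/(4 × 0.137 × 967) = 0.01319; exp(−0.01319) = 0.9869.
C = 0.0004314 × 0.9869 = 0.000426 kg/m³.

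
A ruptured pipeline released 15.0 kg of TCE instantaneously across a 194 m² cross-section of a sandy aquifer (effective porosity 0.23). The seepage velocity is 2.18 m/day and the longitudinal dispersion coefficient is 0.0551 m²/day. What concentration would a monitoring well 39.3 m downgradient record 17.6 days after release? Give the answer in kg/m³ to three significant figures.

For an instantaneous plane source, C(x,t) = M/(n_e·A·√(4πDt)) · exp(−(x−vt)²/(4Dt)), with n_e·A the pore (flow) area.
Plume center vt = 2.18 × 17.6 = 38.368 m, so the well at 39.3 m is 0.932 m downgradient of the peak.
√(4πDt) = 3.491 m, giving peak height M/(n_e·A·√(4πDt)) = 15.0/(0.23 × 194 × 3.491) = 0.09630 kg/m³.
(x−vt)²/(4Dt) = (0.932)²/(4 × 0.0551 × 17.6) = 0.2239; exp(−0.2239) = 0.7994.
C = 0.09630 × 0.7994 = 0.0770 kg/m³.

0.0770 kg/m³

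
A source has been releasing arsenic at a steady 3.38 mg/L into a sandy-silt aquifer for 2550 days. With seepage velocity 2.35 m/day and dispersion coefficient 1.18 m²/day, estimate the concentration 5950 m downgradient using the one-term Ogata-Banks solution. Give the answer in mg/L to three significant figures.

For a continuous step input, C/C₀ ≈ ½·erfc((x−vt)/(2√(Dt))).
vt = 2.35 × 2550 = 5992.5 m and 2√(Dt) = 2√(1.18 × 2550) = 109.7 m.
Argument (x−vt)/(2√(Dt)) = (5950 − 5992.5)/109.7 = -0.3874; ½·erfc(-0.3874) = 0.7081.
C = 3.38 × 0.7081 = 2.39 mg/L.

2.39 mg/L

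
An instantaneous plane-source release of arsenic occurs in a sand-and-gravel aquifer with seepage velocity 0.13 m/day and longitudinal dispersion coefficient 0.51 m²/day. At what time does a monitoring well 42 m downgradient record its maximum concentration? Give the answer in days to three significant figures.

For the 1D instantaneous-source solution, setting ∂C/∂t = 0 at fixed x gives v²t² + 2Dt − x² = 0, so t = (√(D² + v²x²) − D)/v².
√(D² + v²x²) = √(0.51² + 0.13² × 42²) = 5.484; v² = 0.0169.
t = (5.484 − 0.51)/0.0169 = 294 days (vs. the pure-advection estimate x/v = 323 d).

294 days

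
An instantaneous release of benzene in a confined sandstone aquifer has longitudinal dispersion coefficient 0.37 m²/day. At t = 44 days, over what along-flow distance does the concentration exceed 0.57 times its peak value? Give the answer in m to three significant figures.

The plume is Gaussian with σ = √(2Dt) = √(2 × 0.37 × 44) = 5.706 m.
C/C_peak = exp(−Δx²/(2σ²)) = 0.57 ⇒ Δx = σ·√(−2 ln 0.57) = 5.706 × 1.060 = 6.048 m.
Width = 2Δx = 12.1 m.

12.1 m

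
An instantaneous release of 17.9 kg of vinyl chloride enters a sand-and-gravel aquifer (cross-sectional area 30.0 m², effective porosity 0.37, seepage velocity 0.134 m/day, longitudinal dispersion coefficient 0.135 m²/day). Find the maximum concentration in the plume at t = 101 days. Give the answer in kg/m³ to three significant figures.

The peak of an instantaneous 1D plume sits at x = vt; there the Gaussian factor is 1 and C_max = M/(n_e·A·√(4πDt)), where n_e·A is the pore area the mass is dissolved in.
√(4πDt) = √(4π × 0.135 × 101) = 13.09 m, so C_max = 17.9/(0.37 × 30.0 × 13.09) = 0.123 kg/m³.

0.123 kg/m³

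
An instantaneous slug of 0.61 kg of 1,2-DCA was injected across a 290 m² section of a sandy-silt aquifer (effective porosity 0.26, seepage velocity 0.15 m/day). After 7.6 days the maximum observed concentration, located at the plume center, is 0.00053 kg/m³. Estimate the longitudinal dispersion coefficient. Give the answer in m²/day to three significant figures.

2.44 m²/day

At the plume center C_max = M/(n_e·A·√(4πDt)), so D = M²/(4πt·(n_e·A·C_max)²).
n_e·A·C_max = 0.26 × 290 × 0.00053 = 0.03996 kg/m.
D = 0.61²/(4π × 7.6 × 0.03996²) = 2.44 m²/day.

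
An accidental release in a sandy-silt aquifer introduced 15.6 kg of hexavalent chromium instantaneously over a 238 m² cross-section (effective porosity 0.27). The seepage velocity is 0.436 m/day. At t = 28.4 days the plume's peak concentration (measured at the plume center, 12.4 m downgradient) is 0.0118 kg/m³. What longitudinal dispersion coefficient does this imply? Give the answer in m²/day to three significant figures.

1.19 m²/day

At the plume center C_max = M/(n_e·A·√(4πDt)), so D = M²/(4πt·(n_e·A·C_max)²).
n_e·A·C_max = 0.27 × 238 × 0.0118 = 0.7583 kg/m.
D = 15.6²/(4π × 28.4 × 0.7583²) = 1.19 m²/day.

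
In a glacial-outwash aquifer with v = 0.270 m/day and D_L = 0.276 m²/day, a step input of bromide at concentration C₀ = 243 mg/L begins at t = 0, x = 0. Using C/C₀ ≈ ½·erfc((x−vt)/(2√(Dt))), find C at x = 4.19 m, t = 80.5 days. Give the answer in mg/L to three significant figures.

242 mg/L

For a continuous step input, C/C₀ ≈ ½·erfc((x−vt)/(2√(Dt))).
vt = 0.270 × 80.5 = 21.735 m and 2√(Dt) = 2√(0.276 × 80.5) = 9.427 m.
Argument (x−vt)/(2√(Dt)) = (4.19 − 21.735)/9.427 = -1.861; ½·erfc(-1.861) = 0.9958.
C = 243 × 0.9958 = 242 mg/L.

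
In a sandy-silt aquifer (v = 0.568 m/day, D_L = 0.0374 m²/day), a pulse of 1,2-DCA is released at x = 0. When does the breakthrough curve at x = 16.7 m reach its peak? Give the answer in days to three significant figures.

For the 1D instantaneous-source solution, setting ∂C/∂t = 0 at fixed x gives v²t² + 2Dt − x² = 0, so t = (√(D² + v²x²) − D)/v².
√(D² + v²x²) = √(0.0374² + 0.568² × 16.7²) = 9.486; v² = 0.322624.
t = (9.486 − 0.0374)/0.322624 = 29.3 days (vs. the pure-advection estimate x/v = 29.4 d).

29.3 days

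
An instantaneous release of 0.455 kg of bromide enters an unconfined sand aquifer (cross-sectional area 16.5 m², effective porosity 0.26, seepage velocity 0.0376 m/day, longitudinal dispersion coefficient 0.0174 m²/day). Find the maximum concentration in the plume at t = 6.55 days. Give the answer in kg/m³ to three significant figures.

The peak of an instantaneous 1D plume sits at x = vt; there the Gaussian factor is 1 and C_max = M/(n_e·A·√(4πDt)), where n_e·A is the pore area the mass is dissolved in.
√(4πDt) = √(4π × 0.0174 × 6.55) = 1.197 m, so C_max = 0.455/(0.26 × 16.5 × 1.197) = 0.0886 kg/m³.

0.0886 kg/m³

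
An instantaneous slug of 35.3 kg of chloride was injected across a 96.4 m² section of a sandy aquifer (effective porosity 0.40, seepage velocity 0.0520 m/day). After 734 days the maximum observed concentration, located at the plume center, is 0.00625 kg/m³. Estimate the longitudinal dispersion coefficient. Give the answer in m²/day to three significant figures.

At the plume center C_max = M/(n_e·A·√(4πDt)), so D = M²/(4πt·(n_e·A·C_max)²).
n_e·A·C_max = 0.40 × 96.4 × 0.00625 = 0.2410 kg/m.
D = 35.3²/(4π × 734 × 0.2410²) = 2.33 m²/day.

2.33 m²/day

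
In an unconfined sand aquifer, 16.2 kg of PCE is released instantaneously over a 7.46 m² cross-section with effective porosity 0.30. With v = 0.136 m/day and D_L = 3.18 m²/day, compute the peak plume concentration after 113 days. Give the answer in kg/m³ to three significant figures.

The peak of an instantaneous 1D plume sits at x = vt; there the Gaussian factor is 1 and C_max = M/(n_e·A·√(4πDt)), where n_e·A is the pore area the mass is dissolved in.
√(4πDt) = √(4π × 3.18 × 113) = 67.20 m, so C_max = 16.2/(0.30 × 7.46 × 67.20) = 0.108 kg/m³.

0.108 kg/m³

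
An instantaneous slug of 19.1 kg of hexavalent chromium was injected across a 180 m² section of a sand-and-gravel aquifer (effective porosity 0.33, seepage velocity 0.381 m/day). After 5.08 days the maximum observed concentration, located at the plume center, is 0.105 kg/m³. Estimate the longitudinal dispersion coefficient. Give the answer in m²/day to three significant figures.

0.147 m²/day

At the plume center C_max = M/(n_e·A·√(4πDt)), so D = M²/(4πt·(n_e·A·C_max)²).
n_e·A·C_max = 0.33 × 180 × 0.105 = 6.237 kg/m.
D = 19.1²/(4π × 5.08 × 6.237²) = 0.147 m²/day.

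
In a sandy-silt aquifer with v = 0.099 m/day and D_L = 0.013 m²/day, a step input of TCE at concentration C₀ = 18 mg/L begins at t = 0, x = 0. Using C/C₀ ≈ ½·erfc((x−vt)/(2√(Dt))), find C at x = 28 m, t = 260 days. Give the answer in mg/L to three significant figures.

3.46 mg/L

For a continuous step input, C/C₀ ≈ ½·erfc((x−vt)/(2√(Dt))).
vt = 0.099 × 260 = 25.74 m and 2√(Dt) = 2√(0.013 × 260) = 3.677 m.
Argument (x−vt)/(2√(Dt)) = (28 − 25.74)/3.677 = 0.6146; ½·erfc(0.6146) = 0.1924.
C = 18 × 0.1924 = 3.46 mg/L.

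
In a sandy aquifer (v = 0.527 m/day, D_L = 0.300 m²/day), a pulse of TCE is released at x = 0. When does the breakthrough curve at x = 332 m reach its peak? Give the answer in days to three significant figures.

For the 1D instantaneous-source solution, setting ∂C/∂t = 0 at fixed x gives v²t² + 2Dt − x² = 0, so t = (√(D² + v²x²) − D)/v².
√(D² + v²x²) = √(0.300² + 0.527² × 332²) = 175.0; v² = 0.277729.
t = (175.0 − 0.300)/0.277729 = 629 days (vs. the pure-advection estimate x/v = 630 d).

629 days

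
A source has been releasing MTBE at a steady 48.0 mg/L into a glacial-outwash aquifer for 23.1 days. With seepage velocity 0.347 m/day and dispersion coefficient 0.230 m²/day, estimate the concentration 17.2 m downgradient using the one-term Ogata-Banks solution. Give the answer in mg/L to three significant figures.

0.116 mg/L

For a continuous step input, C/C₀ ≈ ½·erfc((x−vt)/(2√(Dt))).
vt = 0.347 × 23.1 = 8.0157 m and 2√(Dt) = 2√(0.230 × 23.1) = 4.610 m.
Argument (x−vt)/(2√(Dt)) = (17.2 − 8.0157)/4.610 = 1.992; ½·erfc(1.992) = 0.002423.
C = 48.0 × 0.002423 = 0.116 mg/L.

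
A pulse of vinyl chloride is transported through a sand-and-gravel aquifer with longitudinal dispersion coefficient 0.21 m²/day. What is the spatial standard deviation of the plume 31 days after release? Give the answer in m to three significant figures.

Dispersive spreading gives a Gaussian with σ² = 2Dt; advection only shifts the center.
σ = √(2 × 0.21 × 31) = 3.61 m.

3.61 m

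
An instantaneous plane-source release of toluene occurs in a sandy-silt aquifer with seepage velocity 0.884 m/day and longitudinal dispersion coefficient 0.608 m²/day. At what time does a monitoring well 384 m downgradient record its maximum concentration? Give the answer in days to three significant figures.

434 days

For the 1D instantaneous-source solution, setting ∂C/∂t = 0 at fixed x gives v²t² + 2Dt − x² = 0, so t = (√(D² + v²x²) − D)/v².
√(D² + v²x²) = √(0.608² + 0.884² × 384²) = 339.5; v² = 0.781456.
t = (339.5 − 0.608)/0.781456 = 434 days (vs. the pure-advection estimate x/v = 434 d).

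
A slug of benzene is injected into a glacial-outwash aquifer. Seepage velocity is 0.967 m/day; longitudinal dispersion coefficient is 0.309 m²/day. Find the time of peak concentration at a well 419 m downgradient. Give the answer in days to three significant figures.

433 days

For the 1D instantaneous-source solution, setting ∂C/∂t = 0 at fixed x gives v²t² + 2Dt − x² = 0, so t = (√(D² + v²x²) − D)/v².
√(D² + v²x²) = √(0.309² + 0.967² × 419²) = 405.2; v² = 0.935089.
t = (405.2 − 0.309)/0.935089 = 433 days (vs. the pure-advection estimate x/v = 433 d).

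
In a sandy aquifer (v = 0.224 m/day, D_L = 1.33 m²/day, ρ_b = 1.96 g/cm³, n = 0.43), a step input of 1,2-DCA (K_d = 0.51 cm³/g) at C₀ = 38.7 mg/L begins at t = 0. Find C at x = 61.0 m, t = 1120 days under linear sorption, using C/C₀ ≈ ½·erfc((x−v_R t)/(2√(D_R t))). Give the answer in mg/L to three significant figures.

26.5 mg/L

Retardation factor R = 1 + ρ_b·K_d/n = 1 + 1.96 × 0.51/0.43 = 3.325.
Sorption retards both mechanisms: v_R = v/R = 0.06737 m/day, D_R = D/R = 0.4000 m²/day.
v_R·t = 0.06737 × 1120 = 75.4544 m; 2√(D_R t) = 42.33 m; argument = (61.0 − 75.4544)/42.33 = -0.3415.
C = C₀ × ½·erfc(-0.3415) = 38.7 × 0.6854 = 26.5 mg/L.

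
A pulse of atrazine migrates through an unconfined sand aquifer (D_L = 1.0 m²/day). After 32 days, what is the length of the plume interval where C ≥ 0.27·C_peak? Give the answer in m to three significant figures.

The plume is Gaussian with σ = √(2Dt) = √(2 × 1.0 × 32) = 8.000 m.
C/C_peak = exp(−Δx²/(2σ²)) = 0.27 ⇒ Δx = σ·√(−2 ln 0.27) = 8.000 × 1.618 = 12.94 m.
Width = 2Δx = 25.9 m.

25.9 m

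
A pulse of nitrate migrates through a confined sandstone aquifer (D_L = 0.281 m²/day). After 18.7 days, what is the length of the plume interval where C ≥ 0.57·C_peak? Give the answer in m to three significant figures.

The plume is Gaussian with σ = √(2Dt) = √(2 × 0.281 × 18.7) = 3.242 m.
C/C_peak = exp(−Δx²/(2σ²)) = 0.57 ⇒ Δx = σ·√(−2 ln 0.57) = 3.242 × 1.060 = 3.437 m.
Width = 2Δx = 6.87 m.

6.87 m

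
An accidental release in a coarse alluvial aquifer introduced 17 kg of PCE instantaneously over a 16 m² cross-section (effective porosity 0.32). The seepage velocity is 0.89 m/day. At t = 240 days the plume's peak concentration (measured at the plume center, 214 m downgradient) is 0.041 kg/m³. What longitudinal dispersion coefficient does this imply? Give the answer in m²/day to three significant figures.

At the plume center C_max = M/(n_e·A·√(4πDt)), so D = M²/(4πt·(n_e·A·C_max)²).
n_e·A·C_max = 0.32 × 16 × 0.041 = 0.2099 kg/m.
D = 17²/(4π × 240 × 0.2099²) = 2.17 m²/day.

2.17 m²/day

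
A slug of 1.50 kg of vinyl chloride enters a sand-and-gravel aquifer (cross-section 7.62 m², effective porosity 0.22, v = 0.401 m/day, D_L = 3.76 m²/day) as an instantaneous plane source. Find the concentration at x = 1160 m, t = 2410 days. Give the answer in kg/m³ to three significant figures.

0.000943 kg/m³

For an instantaneous plane source, C(x,t) = M/(n_e·A·√(4πDt)) · exp(−(x−vt)²/(4Dt)), with n_e·A the pore (flow) area.
Plume center vt = 0.401 × 2410 = 966.41 m, so the well at 1160 m is 193.59 m downgradient of the peak.
√(4πDt) = 337.4 m, giving peak height M/(n_e·A·√(4πDt)) = 1.50/(0.22 × 7.62 × 337.4) = 0.002652 kg/m³.
(x−vt)²/(4Dt) = (193.59)²/(4 × 3.76 × 2410) = 1.034; exp(−1.034) = 0.3556.
C = 0.002652 × 0.3556 = 0.000943 kg/m³.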